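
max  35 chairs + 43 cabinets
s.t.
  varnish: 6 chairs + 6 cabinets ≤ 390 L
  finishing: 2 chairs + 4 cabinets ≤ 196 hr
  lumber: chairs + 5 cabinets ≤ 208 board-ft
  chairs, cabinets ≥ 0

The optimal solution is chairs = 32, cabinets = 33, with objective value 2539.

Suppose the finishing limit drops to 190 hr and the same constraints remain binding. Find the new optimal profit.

Check each constraint at x*: varnish 390/390 (tight); finishing 196/196 (tight); lumber 197/208 (slack 11).
By complementary slackness, y = 0 for the non-binding constraint.
Dual feasibility on the basic columns requires 6·y_varnish + 2·y_finishing = 35, 6·y_varnish + 4·y_finishing = 43.
→ y_varnish = 4.5 and y_finishing = 4.
Δz = y_finishing·Δb = 4 × (-6) = -24, so new z* = 2539 − 24 = 2515.

2515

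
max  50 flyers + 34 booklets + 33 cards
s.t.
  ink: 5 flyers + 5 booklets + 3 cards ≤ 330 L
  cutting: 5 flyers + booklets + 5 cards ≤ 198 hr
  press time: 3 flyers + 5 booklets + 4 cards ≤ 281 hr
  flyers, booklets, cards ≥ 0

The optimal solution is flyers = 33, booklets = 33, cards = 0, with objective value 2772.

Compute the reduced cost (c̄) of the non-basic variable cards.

-5

Binding: ink and cutting. Non-binding: press time (17 unused).
By complementary slackness, y = 0 for the non-binding constraint.
From A_Bᵀ y = c: 5·y_ink + 5·y_cutting = 50; 5·y_ink + 1·y_cutting = 34.
→ y_ink = 6 and y_cutting = 4.
Reduced cost of cards: c₃ − yᵀa₃ = 33 − (6·3 + 4·5) = 33 − 38 = -5.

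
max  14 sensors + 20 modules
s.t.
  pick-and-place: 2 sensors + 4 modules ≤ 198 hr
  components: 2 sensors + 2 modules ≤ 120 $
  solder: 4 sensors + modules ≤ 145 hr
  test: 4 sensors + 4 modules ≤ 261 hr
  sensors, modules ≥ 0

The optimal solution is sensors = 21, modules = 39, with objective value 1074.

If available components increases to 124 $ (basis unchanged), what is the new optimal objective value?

Check each constraint at x*: pick-and-place 198/198 (tight); components 120/120 (tight); solder 123/145 (slack 22); test 240/261 (slack 21).
Slack constraints have shadow price 0 (complementary slackness).
The binding rows give the dual system: 2·y_pick-and-place + 2·y_components = 14 and 4·y_pick-and-place + 2·y_components = 20.
→ y_pick-and-place = 3 and y_components = 4.
Δz = y_components·Δb = 4 × (4) = 16, so new z* = 1074 + 16 = 1090.

1090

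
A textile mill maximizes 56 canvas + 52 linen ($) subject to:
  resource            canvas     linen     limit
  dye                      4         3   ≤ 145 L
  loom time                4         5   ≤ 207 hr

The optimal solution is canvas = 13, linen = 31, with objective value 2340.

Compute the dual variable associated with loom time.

5

Both dye and loom time are binding at x*.
Dual feasibility on the basic columns requires 4·y_dye + 4·y_loom time = 56, 3·y_dye + 5·y_loom time = 52.
→ y_dye = 9 and y_loom time = 5.
Shadow price of loom time = 5.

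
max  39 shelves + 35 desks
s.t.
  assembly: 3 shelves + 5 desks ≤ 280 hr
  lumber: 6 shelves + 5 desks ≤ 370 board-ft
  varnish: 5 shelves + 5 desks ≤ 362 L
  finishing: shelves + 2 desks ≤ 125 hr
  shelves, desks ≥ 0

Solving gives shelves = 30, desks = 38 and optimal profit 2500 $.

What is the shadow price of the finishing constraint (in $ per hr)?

0

Binding: assembly and lumber. Non-binding: varnish (22 unused), finishing (19 unused).
Since varnish, finishing are not tight, their duals are 0.
The binding rows give the dual system: 3·y_assembly + 6·y_lumber = 39 and 5·y_assembly + 5·y_lumber = 35.
This yields shadow prices y_assembly = 1, y_lumber = 6.
Shadow price of finishing = 0.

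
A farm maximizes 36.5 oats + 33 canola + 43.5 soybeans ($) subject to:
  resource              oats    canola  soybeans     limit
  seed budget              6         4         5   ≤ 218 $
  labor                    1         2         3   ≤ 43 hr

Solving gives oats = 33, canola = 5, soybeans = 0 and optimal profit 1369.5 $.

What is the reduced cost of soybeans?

Both seed budget and labor are binding at x*.
Dual feasibility on the basic columns requires 6·y_seed budget + 1·y_labor = 36.5, 4·y_seed budget + 2·y_labor = 33.
This yields shadow prices y_seed budget = 5, y_labor = 6.5.
Reduced cost of soybeans: c₃ − yᵀa₃ = 43.5 − (5·5 + 6.5·3) = 43.5 − 44.5 = -1.

-1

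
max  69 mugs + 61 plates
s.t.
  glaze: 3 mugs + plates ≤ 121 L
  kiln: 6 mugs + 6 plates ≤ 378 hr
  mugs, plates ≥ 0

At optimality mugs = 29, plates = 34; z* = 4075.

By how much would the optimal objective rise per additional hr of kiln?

9.5

Check each constraint at x*: glaze 121/121 (tight); kiln 378/378 (tight).
Dual feasibility on the basic columns requires 3·y_glaze + 6·y_kiln = 69, 1·y_glaze + 6·y_kiln = 61.
This yields shadow prices y_glaze = 4, y_kiln = 9.5.
Shadow price of kiln = 9.5.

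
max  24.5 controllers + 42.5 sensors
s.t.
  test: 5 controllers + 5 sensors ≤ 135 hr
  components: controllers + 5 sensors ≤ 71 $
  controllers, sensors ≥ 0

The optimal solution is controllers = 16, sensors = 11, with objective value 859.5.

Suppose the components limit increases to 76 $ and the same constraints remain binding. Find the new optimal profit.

Both test and components are binding at x*.
Dual feasibility on the basic columns requires 5·y_test + 1·y_components = 24.5, 5·y_test + 5·y_components = 42.5.
→ y_test = 4 and y_components = 4.5.
Δz = y_components·Δb = 4.5 × (5) = 22.5, so new z* = 859.5 + 22.5 = 882.

882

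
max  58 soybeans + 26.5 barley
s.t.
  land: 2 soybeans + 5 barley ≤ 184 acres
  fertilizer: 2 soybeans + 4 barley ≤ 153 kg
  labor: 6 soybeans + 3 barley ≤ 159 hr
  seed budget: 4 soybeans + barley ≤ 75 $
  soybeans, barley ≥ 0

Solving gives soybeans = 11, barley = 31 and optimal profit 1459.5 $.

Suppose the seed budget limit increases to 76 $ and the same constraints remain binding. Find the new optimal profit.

1462

At the optimum: land uses 177 of 184 (slack = 7); fertilizer uses 146 of 153 (slack = 7); labor uses 159 of 159 (binding); seed budget uses 75 of 75 (binding).
Since land, fertilizer are not tight, their duals are 0.
From A_Bᵀ y = c: 6·y_labor + 4·y_seed budget = 58; 3·y_labor + 1·y_seed budget = 26.5.
→ y_labor = 8 and y_seed budget = 2.5.
Δz = y_seed budget·Δb = 2.5 × (1) = 2.5, so new z* = 1459.5 + 2.5 = 1462.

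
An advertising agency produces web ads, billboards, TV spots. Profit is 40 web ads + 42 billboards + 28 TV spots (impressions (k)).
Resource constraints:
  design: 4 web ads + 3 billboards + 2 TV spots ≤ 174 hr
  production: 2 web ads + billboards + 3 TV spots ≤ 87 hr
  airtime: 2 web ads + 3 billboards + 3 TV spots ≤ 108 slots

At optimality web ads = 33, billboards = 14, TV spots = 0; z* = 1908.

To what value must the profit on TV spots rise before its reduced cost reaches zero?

Check each constraint at x*: design 174/174 (tight); production 80/87 (slack 7); airtime 108/108 (tight).
By complementary slackness, y = 0 for the non-binding constraint.
The binding rows give the dual system: 4·y_design + 2·y_airtime = 40 and 3·y_design + 3·y_airtime = 42.
Solving: y_design = 6, y_airtime = 8.
TV spots enters the basis when its profit ≥ yᵀa₃ = 6·2 + 8·3 = 36.

36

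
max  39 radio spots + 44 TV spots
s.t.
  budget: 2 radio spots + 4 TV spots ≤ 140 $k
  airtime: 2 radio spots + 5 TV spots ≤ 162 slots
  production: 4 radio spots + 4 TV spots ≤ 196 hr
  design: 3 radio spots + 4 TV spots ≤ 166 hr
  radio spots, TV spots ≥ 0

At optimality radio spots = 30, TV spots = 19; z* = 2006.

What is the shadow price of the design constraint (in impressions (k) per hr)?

At the optimum: budget uses 136 of 140 (slack = 4); airtime uses 155 of 162 (slack = 7); production uses 196 of 196 (binding); design uses 166 of 166 (binding).
By complementary slackness, y = 0 for the non-binding constraints.
Dual feasibility on the basic columns requires 4·y_production + 3·y_design = 39, 4·y_production + 4·y_design = 44.
Solving: y_production = 6, y_design = 5.
Shadow price of design = 5.

5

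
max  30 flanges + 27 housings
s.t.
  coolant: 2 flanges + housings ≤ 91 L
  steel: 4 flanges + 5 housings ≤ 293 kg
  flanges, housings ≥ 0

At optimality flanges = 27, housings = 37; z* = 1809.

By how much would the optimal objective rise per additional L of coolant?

At the optimum: coolant uses 91 of 91 (binding); steel uses 293 of 293 (binding).
From A_Bᵀ y = c: 2·y_coolant + 4·y_steel = 30; 1·y_coolant + 5·y_steel = 27.
This yields shadow prices y_coolant = 7, y_steel = 4.
Shadow price of coolant = 7.

7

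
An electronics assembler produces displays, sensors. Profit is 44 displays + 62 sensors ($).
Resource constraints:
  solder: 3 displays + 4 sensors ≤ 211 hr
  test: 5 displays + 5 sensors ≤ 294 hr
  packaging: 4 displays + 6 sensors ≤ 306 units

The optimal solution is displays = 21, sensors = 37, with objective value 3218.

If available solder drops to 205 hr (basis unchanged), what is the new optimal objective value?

3170

At the optimum: solder uses 211 of 211 (binding); test uses 290 of 294 (slack = 4); packaging uses 306 of 306 (binding).
Slack constraints have shadow price 0 (complementary slackness).
From A_Bᵀ y = c: 3·y_solder + 4·y_packaging = 44; 4·y_solder + 6·y_packaging = 62.
Solving: y_solder = 8, y_packaging = 5.
Δz = y_solder·Δb = 8 × (-6) = -48, so new z* = 3218 − 48 = 3170.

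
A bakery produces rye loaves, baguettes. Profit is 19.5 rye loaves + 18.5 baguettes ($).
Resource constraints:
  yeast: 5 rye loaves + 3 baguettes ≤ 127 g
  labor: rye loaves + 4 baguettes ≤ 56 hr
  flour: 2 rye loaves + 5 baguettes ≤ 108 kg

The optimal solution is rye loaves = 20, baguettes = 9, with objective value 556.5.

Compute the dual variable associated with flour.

0

At the optimum: yeast uses 127 of 127 (binding); labor uses 56 of 56 (binding); flour uses 85 of 108 (slack = 23).
Since flour is not tight, its dual is 0.
Dual feasibility on the basic columns requires 5·y_yeast + 1·y_labor = 19.5, 3·y_yeast + 4·y_labor = 18.5.
Solving: y_yeast = 3.5, y_labor = 2.
Shadow price of flour = 0.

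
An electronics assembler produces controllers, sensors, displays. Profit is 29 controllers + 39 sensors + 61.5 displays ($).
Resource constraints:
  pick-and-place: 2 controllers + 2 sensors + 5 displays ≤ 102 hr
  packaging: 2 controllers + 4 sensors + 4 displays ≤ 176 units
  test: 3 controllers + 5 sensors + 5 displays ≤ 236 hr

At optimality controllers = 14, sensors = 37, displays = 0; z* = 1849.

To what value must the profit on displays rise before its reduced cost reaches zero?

At the optimum: pick-and-place uses 102 of 102 (binding); packaging uses 176 of 176 (binding); test uses 227 of 236 (slack = 9).
Since test is not tight, its dual is 0.
The binding rows give the dual system: 2·y_pick-and-place + 2·y_packaging = 29 and 2·y_pick-and-place + 4·y_packaging = 39.
→ y_pick-and-place = 9.5 and y_packaging = 5.
displays enters the basis when its profit ≥ yᵀa₃ = 9.5·5 + 5·4 = 67.5.

67.5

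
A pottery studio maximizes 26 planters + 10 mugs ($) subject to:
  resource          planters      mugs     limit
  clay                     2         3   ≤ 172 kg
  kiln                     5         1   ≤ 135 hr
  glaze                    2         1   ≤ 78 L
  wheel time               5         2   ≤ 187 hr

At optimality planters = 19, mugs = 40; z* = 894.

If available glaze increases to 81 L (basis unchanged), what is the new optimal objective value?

918

Check each constraint at x*: clay 158/172 (slack 14); kiln 135/135 (tight); glaze 78/78 (tight); wheel time 175/187 (slack 12).
Since clay, wheel time are not tight, their duals are 0.
Dual feasibility on the basic columns requires 5·y_kiln + 2·y_glaze = 26, 1·y_kiln + 1·y_glaze = 10.
This yields shadow prices y_kiln = 2, y_glaze = 8.
Δz = y_glaze·Δb = 8 × (3) = 24, so new z* = 894 + 24 = 918.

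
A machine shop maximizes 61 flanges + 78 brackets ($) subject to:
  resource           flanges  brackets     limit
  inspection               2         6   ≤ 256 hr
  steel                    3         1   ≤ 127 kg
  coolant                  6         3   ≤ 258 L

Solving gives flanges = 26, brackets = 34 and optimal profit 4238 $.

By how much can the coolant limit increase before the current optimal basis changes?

Binding constraints: inspection, coolant. The basis is B = [[2,6],[6,3]] with det -30.
Per unit increase in coolant, x* moves by d = (0.2, -0.0667).
The basis stays optimal until steel becomes binding; allowable increase = 28.125 L.

28.125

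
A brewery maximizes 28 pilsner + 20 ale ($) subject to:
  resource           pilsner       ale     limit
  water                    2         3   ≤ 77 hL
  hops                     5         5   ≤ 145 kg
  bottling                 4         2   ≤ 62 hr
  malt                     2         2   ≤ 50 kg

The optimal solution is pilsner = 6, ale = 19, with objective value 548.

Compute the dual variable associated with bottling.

4

Binding: bottling and malt. Non-binding: water (8 unused), hops (20 unused).
Slack constraints have shadow price 0 (complementary slackness).
Dual feasibility on the basic columns requires 4·y_bottling + 2·y_malt = 28, 2·y_bottling + 2·y_malt = 20.
→ y_bottling = 4 and y_malt = 6.
Shadow price of bottling = 4.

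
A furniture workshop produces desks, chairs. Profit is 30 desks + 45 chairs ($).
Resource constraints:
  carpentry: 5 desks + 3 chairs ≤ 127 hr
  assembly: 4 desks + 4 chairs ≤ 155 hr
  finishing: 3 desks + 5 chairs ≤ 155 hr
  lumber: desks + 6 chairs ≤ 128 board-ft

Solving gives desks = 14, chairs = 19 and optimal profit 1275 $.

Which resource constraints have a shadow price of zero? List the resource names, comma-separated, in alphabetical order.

assembly, finishing

carpentry: 127/127 (binding)
assembly: 132/155 (slack 23)
finishing: 137/155 (slack 18)
lumber: 128/128 (binding)
By complementary slackness, a constraint with positive slack has shadow price 0 → assembly, finishing.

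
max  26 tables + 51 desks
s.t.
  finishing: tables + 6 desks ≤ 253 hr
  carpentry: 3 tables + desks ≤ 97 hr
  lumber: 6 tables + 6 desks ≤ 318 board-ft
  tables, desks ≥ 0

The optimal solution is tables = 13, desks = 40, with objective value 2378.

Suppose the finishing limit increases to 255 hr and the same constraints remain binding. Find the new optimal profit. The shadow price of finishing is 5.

Δb = 2, so new z* = 2378 + (5)·(2) = 2378 + 10 = 2388.

2388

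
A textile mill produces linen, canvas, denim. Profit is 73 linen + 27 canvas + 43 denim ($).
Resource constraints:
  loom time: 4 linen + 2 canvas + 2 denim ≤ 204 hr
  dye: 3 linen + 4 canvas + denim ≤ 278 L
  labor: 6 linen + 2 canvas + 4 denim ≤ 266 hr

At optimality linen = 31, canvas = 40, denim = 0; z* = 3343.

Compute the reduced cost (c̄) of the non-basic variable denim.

-3

Binding: loom time and labor. Non-binding: dye (25 unused).
Slack constraints have shadow price 0 (complementary slackness).
The binding rows give the dual system: 4·y_loom time + 6·y_labor = 73 and 2·y_loom time + 2·y_labor = 27.
→ y_loom time = 4 and y_labor = 9.5.
Reduced cost of denim: c₃ − yᵀa₃ = 43 − (4·2 + 9.5·4) = 43 − 46 = -3.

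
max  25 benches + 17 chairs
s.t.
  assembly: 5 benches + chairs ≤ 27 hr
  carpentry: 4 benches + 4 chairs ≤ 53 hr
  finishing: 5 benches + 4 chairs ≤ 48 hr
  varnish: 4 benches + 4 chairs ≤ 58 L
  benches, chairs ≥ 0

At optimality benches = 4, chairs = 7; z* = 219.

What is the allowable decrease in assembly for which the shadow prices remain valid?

Binding constraints: assembly, finishing. The basis is B = [[5,1],[5,4]] with det 15.
Per unit decrease in assembly, x* moves by d = (-0.2667, 0.3333).
The basis stays optimal until benches reaches 0; allowable decrease = 15 hr.

15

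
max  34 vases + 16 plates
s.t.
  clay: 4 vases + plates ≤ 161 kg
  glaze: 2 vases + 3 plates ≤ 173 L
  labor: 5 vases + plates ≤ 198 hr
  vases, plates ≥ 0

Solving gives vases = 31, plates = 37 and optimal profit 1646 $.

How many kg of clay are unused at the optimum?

clay used = 4·31 + 1·37 = 161; slack = 161 − 161 = 0.

0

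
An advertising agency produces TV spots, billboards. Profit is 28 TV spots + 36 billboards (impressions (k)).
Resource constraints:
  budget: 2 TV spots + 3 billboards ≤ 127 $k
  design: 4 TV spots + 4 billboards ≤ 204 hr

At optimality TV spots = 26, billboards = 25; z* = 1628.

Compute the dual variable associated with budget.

At the optimum: budget uses 127 of 127 (binding); design uses 204 of 204 (binding).
From A_Bᵀ y = c: 2·y_budget + 4·y_design = 28; 3·y_budget + 4·y_design = 36.
This yields shadow prices y_budget = 8, y_design = 3.
Shadow price of budget = 8.

8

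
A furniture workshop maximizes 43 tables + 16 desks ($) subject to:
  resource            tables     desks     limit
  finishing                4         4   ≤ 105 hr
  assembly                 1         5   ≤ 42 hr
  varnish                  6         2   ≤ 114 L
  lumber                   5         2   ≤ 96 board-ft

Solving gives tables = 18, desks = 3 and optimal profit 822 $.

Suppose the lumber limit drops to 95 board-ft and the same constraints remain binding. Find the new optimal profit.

817

Binding: varnish and lumber. Non-binding: finishing (21 unused), assembly (9 unused).
Since finishing, assembly are not tight, their duals are 0.
Dual feasibility on the basic columns requires 6·y_varnish + 5·y_lumber = 43, 2·y_varnish + 2·y_lumber = 16.
This yields shadow prices y_varnish = 3, y_lumber = 5.
Δz = y_lumber·Δb = 5 × (-1) = -5, so new z* = 822 − 5 = 817.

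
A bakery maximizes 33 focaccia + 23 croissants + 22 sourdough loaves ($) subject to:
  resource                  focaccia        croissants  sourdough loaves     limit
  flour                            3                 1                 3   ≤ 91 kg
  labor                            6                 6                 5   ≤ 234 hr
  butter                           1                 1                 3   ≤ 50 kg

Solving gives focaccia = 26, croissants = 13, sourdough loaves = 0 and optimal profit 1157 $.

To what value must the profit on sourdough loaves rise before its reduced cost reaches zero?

At the optimum: flour uses 91 of 91 (binding); labor uses 234 of 234 (binding); butter uses 39 of 50 (slack = 11).
Slack constraints have shadow price 0 (complementary slackness).
Dual feasibility on the basic columns requires 3·y_flour + 6·y_labor = 33, 1·y_flour + 6·y_labor = 23.
This yields shadow prices y_flour = 5, y_labor = 3.
sourdough loaves enters the basis when its profit ≥ yᵀa₃ = 5·3 + 3·5 = 30.

30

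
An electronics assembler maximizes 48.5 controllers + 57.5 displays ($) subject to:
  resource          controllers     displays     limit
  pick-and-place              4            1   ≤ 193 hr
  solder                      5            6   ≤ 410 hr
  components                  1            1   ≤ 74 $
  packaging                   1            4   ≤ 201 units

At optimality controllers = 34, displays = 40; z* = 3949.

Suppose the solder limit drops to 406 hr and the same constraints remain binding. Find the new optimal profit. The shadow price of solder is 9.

3913

Δb = -4, so new z* = 3949 + (9)·(-4) = 3949 − 36 = 3913.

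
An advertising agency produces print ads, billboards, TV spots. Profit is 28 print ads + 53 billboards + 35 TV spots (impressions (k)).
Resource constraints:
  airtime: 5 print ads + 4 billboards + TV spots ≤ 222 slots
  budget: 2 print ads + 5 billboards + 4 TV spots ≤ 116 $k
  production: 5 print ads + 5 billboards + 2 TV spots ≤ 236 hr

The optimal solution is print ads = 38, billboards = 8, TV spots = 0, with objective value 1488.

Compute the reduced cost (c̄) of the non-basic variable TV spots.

-3

Binding: airtime and budget. Non-binding: production (6 unused).
By complementary slackness, y = 0 for the non-binding constraint.
Dual feasibility on the basic columns requires 5·y_airtime + 2·y_budget = 28, 4·y_airtime + 5·y_budget = 53.
This yields shadow prices y_airtime = 2, y_budget = 9.
Reduced cost of TV spots: c₃ − yᵀa₃ = 35 − (2·1 + 9·4) = 35 − 38 = -3.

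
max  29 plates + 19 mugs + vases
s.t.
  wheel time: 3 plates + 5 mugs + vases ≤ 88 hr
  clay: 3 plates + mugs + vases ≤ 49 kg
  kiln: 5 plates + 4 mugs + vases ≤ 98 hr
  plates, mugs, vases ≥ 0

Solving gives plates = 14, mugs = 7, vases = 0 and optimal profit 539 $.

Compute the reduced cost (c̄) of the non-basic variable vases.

-6

At the optimum: wheel time uses 77 of 88 (slack = 11); clay uses 49 of 49 (binding); kiln uses 98 of 98 (binding).
Since wheel time is not tight, its dual is 0.
The binding rows give the dual system: 3·y_clay + 5·y_kiln = 29 and 1·y_clay + 4·y_kiln = 19.
Solving: y_clay = 3, y_kiln = 4.
Reduced cost of vases: c₃ − yᵀa₃ = 1 − (3·1 + 4·1) = 1 − 7 = -6.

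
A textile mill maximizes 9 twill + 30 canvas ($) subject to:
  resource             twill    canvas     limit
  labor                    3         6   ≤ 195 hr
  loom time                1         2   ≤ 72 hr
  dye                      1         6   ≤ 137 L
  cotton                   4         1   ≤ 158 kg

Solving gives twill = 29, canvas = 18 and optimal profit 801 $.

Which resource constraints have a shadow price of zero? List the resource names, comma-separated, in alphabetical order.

labor: 195/195 (binding)
loom time: 65/72 (slack 7)
dye: 137/137 (binding)
cotton: 134/158 (slack 24)
By complementary slackness, a constraint with positive slack has shadow price 0 → cotton, loom time.

cotton, loom time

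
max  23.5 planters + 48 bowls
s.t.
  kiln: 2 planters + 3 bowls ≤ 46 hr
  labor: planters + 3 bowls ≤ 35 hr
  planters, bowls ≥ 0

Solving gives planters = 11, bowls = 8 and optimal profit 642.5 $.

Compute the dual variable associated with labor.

8.5

Check each constraint at x*: kiln 46/46 (tight); labor 35/35 (tight).
The binding rows give the dual system: 2·y_kiln + 1·y_labor = 23.5 and 3·y_kiln + 3·y_labor = 48.
→ y_kiln = 7.5 and y_labor = 8.5.
Shadow price of labor = 8.5.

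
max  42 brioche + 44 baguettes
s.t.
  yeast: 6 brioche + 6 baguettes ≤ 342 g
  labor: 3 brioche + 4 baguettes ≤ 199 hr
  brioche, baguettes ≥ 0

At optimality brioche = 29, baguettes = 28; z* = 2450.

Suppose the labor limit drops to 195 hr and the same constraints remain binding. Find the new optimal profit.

Check each constraint at x*: yeast 342/342 (tight); labor 199/199 (tight).
From A_Bᵀ y = c: 6·y_yeast + 3·y_labor = 42; 6·y_yeast + 4·y_labor = 44.
This yields shadow prices y_yeast = 6, y_labor = 2.
Δz = y_labor·Δb = 2 × (-4) = -8, so new z* = 2450 − 8 = 2442.

2442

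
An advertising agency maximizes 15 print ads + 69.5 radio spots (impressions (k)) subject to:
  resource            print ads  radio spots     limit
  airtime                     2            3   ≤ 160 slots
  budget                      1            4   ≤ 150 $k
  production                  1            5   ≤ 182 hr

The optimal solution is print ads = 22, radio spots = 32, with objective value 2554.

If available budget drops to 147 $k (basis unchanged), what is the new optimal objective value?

2537.5

Binding: budget and production. Non-binding: airtime (20 unused).
By complementary slackness, y = 0 for the non-binding constraint.
The binding rows give the dual system: 1·y_budget + 1·y_production = 15 and 4·y_budget + 5·y_production = 69.5.
Solving: y_budget = 5.5, y_production = 9.5.
Δz = y_budget·Δb = 5.5 × (-3) = -16.5, so new z* = 2554 − 16.5 = 2537.5.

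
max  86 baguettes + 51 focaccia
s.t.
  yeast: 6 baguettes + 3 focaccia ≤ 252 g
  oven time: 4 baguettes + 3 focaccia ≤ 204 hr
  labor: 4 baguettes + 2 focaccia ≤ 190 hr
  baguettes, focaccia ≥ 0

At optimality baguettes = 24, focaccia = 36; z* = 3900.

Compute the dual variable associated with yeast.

9

Check each constraint at x*: yeast 252/252 (tight); oven time 204/204 (tight); labor 168/190 (slack 22).
By complementary slackness, y = 0 for the non-binding constraint.
From A_Bᵀ y = c: 6·y_yeast + 4·y_oven time = 86; 3·y_yeast + 3·y_oven time = 51.
Solving: y_yeast = 9, y_oven time = 8.
Shadow price of yeast = 9.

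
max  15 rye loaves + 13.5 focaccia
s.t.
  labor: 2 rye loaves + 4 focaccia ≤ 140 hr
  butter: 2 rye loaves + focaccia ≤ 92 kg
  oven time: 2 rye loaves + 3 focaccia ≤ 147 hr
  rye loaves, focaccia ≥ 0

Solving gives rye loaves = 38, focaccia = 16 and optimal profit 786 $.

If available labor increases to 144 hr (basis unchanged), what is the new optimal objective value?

794

At the optimum: labor uses 140 of 140 (binding); butter uses 92 of 92 (binding); oven time uses 124 of 147 (slack = 23).
Slack constraints have shadow price 0 (complementary slackness).
Dual feasibility on the basic columns requires 2·y_labor + 2·y_butter = 15, 4·y_labor + 1·y_butter = 13.5.
This yields shadow prices y_labor = 2, y_butter = 5.5.
Δz = y_labor·Δb = 2 × (4) = 8, so new z* = 786 + 8 = 794.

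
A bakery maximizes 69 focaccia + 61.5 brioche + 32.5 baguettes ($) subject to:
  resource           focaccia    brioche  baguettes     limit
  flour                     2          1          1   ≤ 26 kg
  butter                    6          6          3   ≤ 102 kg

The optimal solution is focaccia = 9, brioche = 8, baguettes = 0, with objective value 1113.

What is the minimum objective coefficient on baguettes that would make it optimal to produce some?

34.5

At the optimum: flour uses 26 of 26 (binding); butter uses 102 of 102 (binding).
The binding rows give the dual system: 2·y_flour + 6·y_butter = 69 and 1·y_flour + 6·y_butter = 61.5.
This yields shadow prices y_flour = 7.5, y_butter = 9.
baguettes enters the basis when its profit ≥ yᵀa₃ = 7.5·1 + 9·3 = 34.5.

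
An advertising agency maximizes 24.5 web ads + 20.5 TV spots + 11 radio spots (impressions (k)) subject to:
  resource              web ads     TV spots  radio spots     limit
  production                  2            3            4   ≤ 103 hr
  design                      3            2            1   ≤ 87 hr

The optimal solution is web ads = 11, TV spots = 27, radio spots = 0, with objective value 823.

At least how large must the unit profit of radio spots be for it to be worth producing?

16.5

Check each constraint at x*: production 103/103 (tight); design 87/87 (tight).
The binding rows give the dual system: 2·y_production + 3·y_design = 24.5 and 3·y_production + 2·y_design = 20.5.
This yields shadow prices y_production = 2.5, y_design = 6.5.
radio spots enters the basis when its profit ≥ yᵀa₃ = 2.5·4 + 6.5·1 = 16.5.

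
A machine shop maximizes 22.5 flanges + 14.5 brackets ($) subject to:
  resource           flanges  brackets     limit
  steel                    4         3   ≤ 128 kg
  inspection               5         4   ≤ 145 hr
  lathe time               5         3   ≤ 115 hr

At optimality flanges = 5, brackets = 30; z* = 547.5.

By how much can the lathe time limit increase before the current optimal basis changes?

Binding constraints: inspection, lathe time. The basis is B = [[5,4],[5,3]] with det -5.
Per unit increase in lathe time, x* moves by d = (0.8, -1).
The basis stays optimal until brackets reaches 0; allowable increase = 30 hr.

30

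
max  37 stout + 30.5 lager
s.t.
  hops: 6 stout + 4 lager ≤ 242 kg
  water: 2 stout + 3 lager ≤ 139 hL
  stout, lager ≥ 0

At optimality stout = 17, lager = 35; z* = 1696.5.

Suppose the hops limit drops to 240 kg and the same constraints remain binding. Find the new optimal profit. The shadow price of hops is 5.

Δb = -2, so new z* = 1696.5 + (5)·(-2) = 1696.5 − 10 = 1686.5.

1686.5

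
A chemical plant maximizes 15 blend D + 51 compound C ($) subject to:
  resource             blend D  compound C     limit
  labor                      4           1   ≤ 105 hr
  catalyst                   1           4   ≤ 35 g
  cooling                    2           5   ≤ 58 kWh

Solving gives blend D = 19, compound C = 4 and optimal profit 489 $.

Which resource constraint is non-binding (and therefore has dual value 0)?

labor: 80/105 (slack 25)
catalyst: 35/35 (binding)
cooling: 58/58 (binding)
By complementary slackness, a constraint with positive slack has shadow price 0 → labor.

labor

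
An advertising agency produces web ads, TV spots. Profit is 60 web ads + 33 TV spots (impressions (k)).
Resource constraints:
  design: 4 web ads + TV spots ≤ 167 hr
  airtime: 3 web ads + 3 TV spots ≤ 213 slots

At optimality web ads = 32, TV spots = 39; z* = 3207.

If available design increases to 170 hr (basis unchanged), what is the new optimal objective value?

Check each constraint at x*: design 167/167 (tight); airtime 213/213 (tight).
From A_Bᵀ y = c: 4·y_design + 3·y_airtime = 60; 1·y_design + 3·y_airtime = 33.
→ y_design = 9 and y_airtime = 8.
Δz = y_design·Δb = 9 × (3) = 27, so new z* = 3207 + 27 = 3234.

3234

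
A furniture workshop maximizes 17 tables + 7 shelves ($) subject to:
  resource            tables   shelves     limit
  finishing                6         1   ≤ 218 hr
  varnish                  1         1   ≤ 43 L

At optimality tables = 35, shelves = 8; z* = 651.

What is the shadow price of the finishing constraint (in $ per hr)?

Both finishing and varnish are binding at x*.
The binding rows give the dual system: 6·y_finishing + 1·y_varnish = 17 and 1·y_finishing + 1·y_varnish = 7.
→ y_finishing = 2 and y_varnish = 5.
Shadow price of finishing = 2.

2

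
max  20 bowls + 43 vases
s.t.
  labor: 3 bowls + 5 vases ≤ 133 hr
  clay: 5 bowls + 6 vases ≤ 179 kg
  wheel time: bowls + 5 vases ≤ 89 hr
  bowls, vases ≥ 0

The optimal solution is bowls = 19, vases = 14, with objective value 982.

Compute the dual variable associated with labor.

At the optimum: labor uses 127 of 133 (slack = 6); clay uses 179 of 179 (binding); wheel time uses 89 of 89 (binding).
Since labor is not tight, its dual is 0.
Dual feasibility on the basic columns requires 5·y_clay + 1·y_wheel time = 20, 6·y_clay + 5·y_wheel time = 43.
This yields shadow prices y_clay = 3, y_wheel time = 5.
Shadow price of labor = 0.

0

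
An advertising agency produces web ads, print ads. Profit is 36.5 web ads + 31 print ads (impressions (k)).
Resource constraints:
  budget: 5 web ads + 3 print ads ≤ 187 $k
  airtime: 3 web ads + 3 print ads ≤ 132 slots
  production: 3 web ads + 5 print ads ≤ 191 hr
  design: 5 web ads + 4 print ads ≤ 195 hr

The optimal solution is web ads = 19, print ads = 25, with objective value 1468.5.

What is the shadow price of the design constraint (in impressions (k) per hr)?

5.5

At the optimum: budget uses 170 of 187 (slack = 17); airtime uses 132 of 132 (binding); production uses 182 of 191 (slack = 9); design uses 195 of 195 (binding).
Since budget, production are not tight, their duals are 0.
The binding rows give the dual system: 3·y_airtime + 5·y_design = 36.5 and 3·y_airtime + 4·y_design = 31.
This yields shadow prices y_airtime = 3, y_design = 5.5.
Shadow price of design = 5.5.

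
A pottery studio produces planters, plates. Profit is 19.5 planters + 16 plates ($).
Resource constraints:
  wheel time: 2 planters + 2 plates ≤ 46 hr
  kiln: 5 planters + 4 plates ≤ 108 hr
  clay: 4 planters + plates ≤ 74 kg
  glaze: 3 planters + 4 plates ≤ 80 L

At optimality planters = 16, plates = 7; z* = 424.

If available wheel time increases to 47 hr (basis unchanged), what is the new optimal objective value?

Binding: wheel time and kiln. Non-binding: clay (3 unused), glaze (4 unused).
Since clay, glaze are not tight, their duals are 0.
From A_Bᵀ y = c: 2·y_wheel time + 5·y_kiln = 19.5; 2·y_wheel time + 4·y_kiln = 16.
This yields shadow prices y_wheel time = 1, y_kiln = 3.5.
Δz = y_wheel time·Δb = 1 × (1) = 1, so new z* = 424 + 1 = 425.

425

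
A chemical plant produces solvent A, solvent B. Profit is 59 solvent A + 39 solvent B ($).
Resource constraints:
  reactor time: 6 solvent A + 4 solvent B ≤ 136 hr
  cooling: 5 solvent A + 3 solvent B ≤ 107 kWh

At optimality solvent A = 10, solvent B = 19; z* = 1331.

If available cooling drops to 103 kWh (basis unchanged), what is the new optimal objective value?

1327

Both reactor time and cooling are binding at x*.
Dual feasibility on the basic columns requires 6·y_reactor time + 5·y_cooling = 59, 4·y_reactor time + 3·y_cooling = 39.
This yields shadow prices y_reactor time = 9, y_cooling = 1.
Δz = y_cooling·Δb = 1 × (-4) = -4, so new z* = 1331 − 4 = 1327.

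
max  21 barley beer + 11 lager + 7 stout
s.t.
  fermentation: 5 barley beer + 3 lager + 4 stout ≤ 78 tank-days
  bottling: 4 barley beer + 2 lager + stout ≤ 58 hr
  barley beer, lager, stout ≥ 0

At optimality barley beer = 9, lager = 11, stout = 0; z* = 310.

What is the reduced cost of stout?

-1

Check each constraint at x*: fermentation 78/78 (tight); bottling 58/58 (tight).
From A_Bᵀ y = c: 5·y_fermentation + 4·y_bottling = 21; 3·y_fermentation + 2·y_bottling = 11.
Solving: y_fermentation = 1, y_bottling = 4.
Reduced cost of stout: c₃ − yᵀa₃ = 7 − (1·4 + 4·1) = 7 − 8 = -1.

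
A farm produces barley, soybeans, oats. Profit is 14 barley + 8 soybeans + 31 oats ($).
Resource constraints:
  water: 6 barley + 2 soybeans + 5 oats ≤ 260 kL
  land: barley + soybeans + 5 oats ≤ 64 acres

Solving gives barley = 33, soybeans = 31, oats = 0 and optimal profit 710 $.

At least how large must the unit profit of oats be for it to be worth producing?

Both water and land are binding at x*.
The binding rows give the dual system: 6·y_water + 1·y_land = 14 and 2·y_water + 1·y_land = 8.
This yields shadow prices y_water = 1.5, y_land = 5.
oats enters the basis when its profit ≥ yᵀa₃ = 1.5·5 + 5·5 = 32.5.

32.5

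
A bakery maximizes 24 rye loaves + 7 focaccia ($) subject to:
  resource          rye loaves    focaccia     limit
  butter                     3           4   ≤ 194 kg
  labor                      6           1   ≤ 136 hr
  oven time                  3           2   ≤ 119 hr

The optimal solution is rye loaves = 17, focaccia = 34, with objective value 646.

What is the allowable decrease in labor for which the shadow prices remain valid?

Binding constraints: labor, oven time. The basis is B = [[6,1],[3,2]] with det 9.
Per unit decrease in labor, x* moves by d = (-0.2222, 0.3333).
The basis stays optimal until butter becomes binding; allowable decrease = 10.5 hr.

10.5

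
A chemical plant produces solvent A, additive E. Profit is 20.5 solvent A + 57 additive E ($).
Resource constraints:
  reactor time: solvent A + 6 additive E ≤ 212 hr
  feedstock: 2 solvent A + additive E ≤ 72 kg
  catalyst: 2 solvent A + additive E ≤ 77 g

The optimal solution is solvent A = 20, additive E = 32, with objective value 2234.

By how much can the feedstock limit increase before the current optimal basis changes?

5

Binding constraints: reactor time, feedstock. The basis is B = [[1,6],[2,1]] with det -11.
Per unit increase in feedstock, x* moves by d = (0.5455, -0.0909).
The basis stays optimal until catalyst becomes binding; allowable increase = 5 kg.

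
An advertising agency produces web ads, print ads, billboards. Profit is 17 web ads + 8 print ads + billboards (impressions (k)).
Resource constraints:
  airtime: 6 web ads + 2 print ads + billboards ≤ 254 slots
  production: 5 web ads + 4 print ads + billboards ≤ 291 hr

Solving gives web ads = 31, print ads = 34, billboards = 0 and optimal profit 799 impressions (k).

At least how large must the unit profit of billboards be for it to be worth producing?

3

At the optimum: airtime uses 254 of 254 (binding); production uses 291 of 291 (binding).
The binding rows give the dual system: 6·y_airtime + 5·y_production = 17 and 2·y_airtime + 4·y_production = 8.
Solving: y_airtime = 2, y_production = 1.
billboards enters the basis when its profit ≥ yᵀa₃ = 2·1 + 1·1 = 3.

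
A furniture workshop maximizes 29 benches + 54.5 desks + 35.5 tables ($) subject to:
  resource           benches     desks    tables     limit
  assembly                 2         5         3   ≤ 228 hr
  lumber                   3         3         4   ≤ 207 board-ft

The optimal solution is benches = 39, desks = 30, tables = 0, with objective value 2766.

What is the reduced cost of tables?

Both assembly and lumber are binding at x*.
Dual feasibility on the basic columns requires 2·y_assembly + 3·y_lumber = 29, 5·y_assembly + 3·y_lumber = 54.5.
This yields shadow prices y_assembly = 8.5, y_lumber = 4.
Reduced cost of tables: c₃ − yᵀa₃ = 35.5 − (8.5·3 + 4·4) = 35.5 − 41.5 = -6.

-6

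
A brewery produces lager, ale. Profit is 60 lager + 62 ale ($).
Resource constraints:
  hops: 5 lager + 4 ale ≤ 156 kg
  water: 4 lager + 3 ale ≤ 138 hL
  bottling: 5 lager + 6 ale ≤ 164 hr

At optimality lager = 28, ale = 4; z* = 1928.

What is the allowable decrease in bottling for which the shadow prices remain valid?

8

Binding constraints: hops, bottling. The basis is B = [[5,4],[5,6]] with det 10.
Per unit decrease in bottling, x* moves by d = (0.4, -0.5).
The basis stays optimal until ale reaches 0; allowable decrease = 8 hr.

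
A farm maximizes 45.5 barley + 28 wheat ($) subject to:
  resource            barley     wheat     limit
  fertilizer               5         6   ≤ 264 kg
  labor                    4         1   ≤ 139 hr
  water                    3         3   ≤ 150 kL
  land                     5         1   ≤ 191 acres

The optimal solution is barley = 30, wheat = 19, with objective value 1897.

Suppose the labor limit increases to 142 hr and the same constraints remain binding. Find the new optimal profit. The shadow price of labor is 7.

1918

Δb = 3, so new z* = 1897 + (7)·(3) = 1897 + 21 = 1918.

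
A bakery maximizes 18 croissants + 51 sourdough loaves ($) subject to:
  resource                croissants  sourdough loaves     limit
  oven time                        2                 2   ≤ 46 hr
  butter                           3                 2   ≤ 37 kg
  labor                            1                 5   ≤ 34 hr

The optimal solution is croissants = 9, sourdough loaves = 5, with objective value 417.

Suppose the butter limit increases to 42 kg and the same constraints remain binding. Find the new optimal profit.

Check each constraint at x*: oven time 28/46 (slack 18); butter 37/37 (tight); labor 34/34 (tight).
By complementary slackness, y = 0 for the non-binding constraint.
From A_Bᵀ y = c: 3·y_butter + 1·y_labor = 18; 2·y_butter + 5·y_labor = 51.
Solving: y_butter = 3, y_labor = 9.
Δz = y_butter·Δb = 3 × (5) = 15, so new z* = 417 + 15 = 432.

432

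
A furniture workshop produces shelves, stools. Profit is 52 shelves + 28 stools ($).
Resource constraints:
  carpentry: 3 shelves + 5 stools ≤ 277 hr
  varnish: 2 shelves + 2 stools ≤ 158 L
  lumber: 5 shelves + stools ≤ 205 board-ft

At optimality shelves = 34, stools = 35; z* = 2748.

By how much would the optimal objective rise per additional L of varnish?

At the optimum: carpentry uses 277 of 277 (binding); varnish uses 138 of 158 (slack = 20); lumber uses 205 of 205 (binding).
Slack constraints have shadow price 0 (complementary slackness).
From A_Bᵀ y = c: 3·y_carpentry + 5·y_lumber = 52; 5·y_carpentry + 1·y_lumber = 28.
Solving: y_carpentry = 4, y_lumber = 8.
Shadow price of varnish = 0.

0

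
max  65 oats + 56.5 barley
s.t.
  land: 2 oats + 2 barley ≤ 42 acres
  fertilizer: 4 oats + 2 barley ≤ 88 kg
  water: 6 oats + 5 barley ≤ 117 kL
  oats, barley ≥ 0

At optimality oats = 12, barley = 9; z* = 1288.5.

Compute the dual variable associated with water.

8.5

Binding: land and water. Non-binding: fertilizer (22 unused).
Slack constraints have shadow price 0 (complementary slackness).
The binding rows give the dual system: 2·y_land + 6·y_water = 65 and 2·y_land + 5·y_water = 56.5.
This yields shadow prices y_land = 7, y_water = 8.5.
Shadow price of water = 8.5.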